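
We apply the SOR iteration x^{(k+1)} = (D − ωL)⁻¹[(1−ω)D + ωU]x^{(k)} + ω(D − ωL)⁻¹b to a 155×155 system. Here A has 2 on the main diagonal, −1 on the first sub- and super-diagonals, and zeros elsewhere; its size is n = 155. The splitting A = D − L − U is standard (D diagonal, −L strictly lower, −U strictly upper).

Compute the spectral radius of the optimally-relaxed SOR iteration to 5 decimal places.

ρ_SOR = 0.96052

spectrum of D⁻¹(L+U) = {cos(kπ/156) : 1≤k≤155}; ρ_J = cos(π/156) = 0.99980.
√(1−ρ_J²) = |sin(π/156)| = 0.020137
Young: ω* = 2/(1+√(1−ρ_J²)) = 2/(1+0.020137) = 2/1.020137 = 1.96052.
ρ_SOR = ω* − 1 ≈ 0.96052.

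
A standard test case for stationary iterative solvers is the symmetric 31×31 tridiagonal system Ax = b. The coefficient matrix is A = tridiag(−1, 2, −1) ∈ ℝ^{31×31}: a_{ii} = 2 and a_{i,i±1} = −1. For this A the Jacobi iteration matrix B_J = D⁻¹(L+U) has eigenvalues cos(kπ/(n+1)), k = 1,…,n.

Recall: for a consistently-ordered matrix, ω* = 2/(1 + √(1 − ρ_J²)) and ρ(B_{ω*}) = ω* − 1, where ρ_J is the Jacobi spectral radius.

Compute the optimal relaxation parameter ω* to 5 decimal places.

ω* = 1.82147

[ρ_J] n=31: ρ(B_J) = cos(π/(n+1)) = cos(π/32) = 0.99518.
root = sin(π/32) = 0.098017  (since 1−cos² = sin²).
Then 2/(1+√(1−ρ_J²)) = 2/(1+0.098017); ω* = 2/1.098017 = 1.82147.
ρ_SOR = ω* − 1 = 1.82147 − 1 = 0.82147.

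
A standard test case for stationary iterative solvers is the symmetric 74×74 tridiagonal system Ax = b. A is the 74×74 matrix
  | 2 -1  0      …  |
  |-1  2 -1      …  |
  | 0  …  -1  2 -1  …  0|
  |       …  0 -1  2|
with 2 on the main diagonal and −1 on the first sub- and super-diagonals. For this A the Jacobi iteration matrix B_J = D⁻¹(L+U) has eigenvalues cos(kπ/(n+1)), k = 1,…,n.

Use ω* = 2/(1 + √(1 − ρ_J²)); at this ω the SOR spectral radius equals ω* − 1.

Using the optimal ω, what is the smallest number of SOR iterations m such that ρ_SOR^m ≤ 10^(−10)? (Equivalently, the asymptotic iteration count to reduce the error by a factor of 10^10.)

m = 275

ρ_J = max_k |cos(kπ/75)| = cos(π/75) = 0.9991228
√(1−ρ_J²) simplifies to sin(π/75) = 0.0418757.
So ω* = 2/1.0418757 = 1.9196148 (Young).
and ρ(B_{ω*}) = 1.9196148 − 1 = 0.9196148.
m ≥ 10·ln10 / (−ln 0.9196148) = 274.771; smallest integer m = 275.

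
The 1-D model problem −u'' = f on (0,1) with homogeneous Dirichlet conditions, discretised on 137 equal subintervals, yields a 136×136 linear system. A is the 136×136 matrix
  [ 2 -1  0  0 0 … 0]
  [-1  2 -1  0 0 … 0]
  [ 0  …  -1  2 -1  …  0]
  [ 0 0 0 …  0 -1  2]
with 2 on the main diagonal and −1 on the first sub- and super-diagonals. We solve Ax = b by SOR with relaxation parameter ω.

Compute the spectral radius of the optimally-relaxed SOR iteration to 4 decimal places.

B_J for the 136×136 system has eigenvalues cos(kπ/137); ρ_J = cos(π/137) = 0.9997.
1 − cos²(π/137) = sin²(π/137) ⇒ √(1−ρ_J²) = sin(π/137) = 0.02293.
Then 2/(1+√(1−ρ_J²)) = 2/(1+0.02293); ω* = 2/1.02293 = 1.9552.
ρ(B_{ω*}) = ω*−1 = 0.9552

ρ_SOR = 0.9552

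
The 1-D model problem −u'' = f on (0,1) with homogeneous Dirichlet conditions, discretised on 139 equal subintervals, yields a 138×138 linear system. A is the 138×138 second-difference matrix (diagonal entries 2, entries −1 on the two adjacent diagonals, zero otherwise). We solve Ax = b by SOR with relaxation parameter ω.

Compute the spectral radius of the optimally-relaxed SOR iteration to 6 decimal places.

ρ_SOR = 0.955800

spectrum of D⁻¹(L+U) = {cos(kπ/139) : 1≤k≤138}; ρ_J = cos(π/139) = 0.999745.
root = sin(π/139) = 0.0225995  (since 1−cos² = sin²).
ω* = 2/(1 + 0.0225995) = 2/1.0225995 = 1.955800.
ρ_SOR = ω* − 1 = 1.955800 − 1 = 0.955800.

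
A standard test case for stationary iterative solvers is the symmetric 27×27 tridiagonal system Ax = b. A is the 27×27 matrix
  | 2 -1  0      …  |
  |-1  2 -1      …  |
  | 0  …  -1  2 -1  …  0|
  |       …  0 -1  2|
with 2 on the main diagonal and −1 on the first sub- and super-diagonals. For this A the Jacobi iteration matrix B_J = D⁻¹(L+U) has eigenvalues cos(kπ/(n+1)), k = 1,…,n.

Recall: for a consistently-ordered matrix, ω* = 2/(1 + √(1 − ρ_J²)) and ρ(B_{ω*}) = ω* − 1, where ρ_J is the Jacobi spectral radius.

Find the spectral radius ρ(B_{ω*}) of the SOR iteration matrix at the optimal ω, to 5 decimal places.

B_J for the 27×27 system has eigenvalues cos(kπ/28); ρ_J = cos(π/28) = 0.99371.
√(1 − cos²(π/28)) = sin(π/28) ≈ 0.111964.
Then 2/(1+√(1−ρ_J²)) = 2/(1+0.111964); ω* = 2/1.111964 = 1.79862.
[ρ_SOR] ω* − 1 = 0.79862.

ρ_SOR = 0.79862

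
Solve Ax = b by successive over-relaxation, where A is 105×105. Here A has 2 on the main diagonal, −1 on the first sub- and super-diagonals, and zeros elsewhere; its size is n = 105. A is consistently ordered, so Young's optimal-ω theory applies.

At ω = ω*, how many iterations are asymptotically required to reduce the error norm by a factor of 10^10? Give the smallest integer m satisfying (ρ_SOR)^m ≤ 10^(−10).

spectrum of D⁻¹(L+U) = {cos(kπ/106) : 1≤k≤105}; ρ_J = cos(π/106) = 0.9995608.
√(1−ρ_J²) simplifies to sin(π/106) = 0.0296333.
ω* = 2 / (1 + 0.0296333) = 2 / 1.0296333 ≈ 1.9424391.
Hence ρ(B_{ω*}) = 1.9424391 − 1 = 0.9424391.
Need (0.9424391)^m ≤ 10^(−10): m ≥ 10·ln10/|ln 0.9424391| = 23.0259/0.059284 = 388.400 ⇒ m = 389.

m = 389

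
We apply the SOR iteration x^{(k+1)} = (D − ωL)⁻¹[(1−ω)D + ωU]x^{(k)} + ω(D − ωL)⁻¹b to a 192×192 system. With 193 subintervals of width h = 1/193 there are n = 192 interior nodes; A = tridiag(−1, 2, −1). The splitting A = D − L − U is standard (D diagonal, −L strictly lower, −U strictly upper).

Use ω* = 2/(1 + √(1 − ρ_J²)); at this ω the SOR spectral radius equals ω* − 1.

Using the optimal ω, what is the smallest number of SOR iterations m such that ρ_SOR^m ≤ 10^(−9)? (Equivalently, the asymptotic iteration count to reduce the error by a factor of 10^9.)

m = 637

B_J for the 192×192 system has eigenvalues cos(kπ/193); ρ_J = cos(π/193) = 0.9998675.
√(1−ρ_J²) = |sin(π/193)| = 0.0162770
ω* = 2/(1+0.0162770) = 1.9679674
and ρ(B_{ω*}) = 1.9679674 − 1 = 0.9679674.
(0.9679674)^m ≤ 10^{−9}  ⇒  m·ln(0.9679674) ≤ −9·ln10  ⇒  m ≥ 636.526  ⇒  m = 637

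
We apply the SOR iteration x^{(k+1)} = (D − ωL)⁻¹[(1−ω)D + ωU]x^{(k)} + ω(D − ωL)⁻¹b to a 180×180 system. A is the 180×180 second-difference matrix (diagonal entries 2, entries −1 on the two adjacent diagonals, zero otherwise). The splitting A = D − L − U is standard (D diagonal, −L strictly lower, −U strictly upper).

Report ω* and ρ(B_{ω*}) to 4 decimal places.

ω* = 1.9659, ρ_SOR = 0.9659

½·tridiag(1,0,1) at n=180: λ_k = cos(kπ/181); max |λ| at k=1 ⇒ ρ_J = cos(π/181) ≈ 0.9998.
√(1−ρ_J²) = |sin(π/181)| = 0.01736
Young: ω* = 2/(1+√(1−ρ_J²)) = 2/(1+0.01736) = 2/1.01736 = 1.9659.
Hence ρ(B_{ω*}) = 1.9659 − 1 = 0.9659.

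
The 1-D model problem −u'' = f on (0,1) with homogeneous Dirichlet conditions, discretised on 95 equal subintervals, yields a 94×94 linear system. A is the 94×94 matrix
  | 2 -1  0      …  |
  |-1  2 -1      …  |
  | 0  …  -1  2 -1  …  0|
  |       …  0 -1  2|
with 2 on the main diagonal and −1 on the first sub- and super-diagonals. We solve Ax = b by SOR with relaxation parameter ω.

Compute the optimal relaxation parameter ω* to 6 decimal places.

spectrum of D⁻¹(L+U) = {cos(kπ/95) : 1≤k≤94}; ρ_J = cos(π/95) = 0.999453.
√(1 − cos²(π/95)) = sin(π/95) ≈ 0.0330634.
Young: ω* = 2/(1+√(1−ρ_J²)) = 2/(1+0.0330634) = 2/1.0330634 = 1.935990.
ρ_SOR = ω* − 1 ≈ 0.935990.

ω* = 1.935990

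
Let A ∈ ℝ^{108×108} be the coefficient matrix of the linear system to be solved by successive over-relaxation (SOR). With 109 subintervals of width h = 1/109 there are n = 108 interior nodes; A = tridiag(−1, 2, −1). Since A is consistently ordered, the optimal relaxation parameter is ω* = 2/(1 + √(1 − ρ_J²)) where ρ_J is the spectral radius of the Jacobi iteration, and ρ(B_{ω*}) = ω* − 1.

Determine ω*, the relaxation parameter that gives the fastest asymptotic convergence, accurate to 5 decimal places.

spectrum of D⁻¹(L+U) = {cos(kπ/109) : 1≤k≤108}; ρ_J = cos(π/109) = 0.99958.
√(1−ρ_J²) simplifies to sin(π/109) = 0.028818.
ω* = 2/(1+0.028818) = 1.94398
and ρ(B_{ω*}) = 1.94398 − 1 = 0.94398.

ω* = 1.94398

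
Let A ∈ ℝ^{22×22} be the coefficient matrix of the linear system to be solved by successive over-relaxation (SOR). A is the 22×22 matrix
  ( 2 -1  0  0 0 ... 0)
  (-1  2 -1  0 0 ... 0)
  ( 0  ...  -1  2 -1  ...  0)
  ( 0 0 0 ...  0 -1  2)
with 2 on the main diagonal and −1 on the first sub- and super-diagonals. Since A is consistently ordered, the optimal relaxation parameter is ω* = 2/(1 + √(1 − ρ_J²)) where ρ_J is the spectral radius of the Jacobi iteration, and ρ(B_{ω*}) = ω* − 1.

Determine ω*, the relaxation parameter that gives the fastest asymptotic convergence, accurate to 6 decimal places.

[ρ_J] n=22: ρ(B_J) = cos(π/(n+1)) = cos(π/23) = 0.990686.
root = sin(π/23) = 0.1361666  (since 1−cos² = sin²).
[ω*] 2 ÷ (1 + 0.1361666) = 2 ÷ 1.1361666 = 1.760305.
and ρ(B_{ω*}) = 1.760305 − 1 = 0.760305.

ω* = 1.760305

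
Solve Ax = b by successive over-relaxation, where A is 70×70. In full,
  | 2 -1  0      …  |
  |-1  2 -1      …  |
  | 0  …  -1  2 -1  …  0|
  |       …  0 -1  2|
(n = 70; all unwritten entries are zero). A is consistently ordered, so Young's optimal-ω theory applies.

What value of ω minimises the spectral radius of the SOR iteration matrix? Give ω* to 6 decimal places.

ω* = 1.915281

spectrum of D⁻¹(L+U) = {cos(kπ/71) : 1≤k≤70}; ρ_J = cos(π/71) = 0.999021.
√(1−ρ_J²) simplifies to sin(π/71) = 0.0442333.
Then 2/(1+√(1−ρ_J²)) = 2/(1+0.0442333); ω* = 2/1.0442333 = 1.915281.
ρ_SOR = ω* − 1 = 1.915281 − 1 = 0.915281.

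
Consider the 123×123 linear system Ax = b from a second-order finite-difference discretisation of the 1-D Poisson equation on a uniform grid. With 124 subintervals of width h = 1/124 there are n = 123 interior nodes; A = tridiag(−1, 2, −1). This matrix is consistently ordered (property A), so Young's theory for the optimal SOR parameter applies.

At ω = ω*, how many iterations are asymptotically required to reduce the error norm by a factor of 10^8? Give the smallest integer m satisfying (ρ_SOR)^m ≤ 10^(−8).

m = 364

n=123: λ(B_J) = 1 − λ(A)/2 = cos(kπ/124); k=1 gives ρ_J = 0.9996791.
root = sin(π/124) = 0.0253327  (since 1−cos² = sin²).
ω* = 2/(1 + 0.0253327) = 2/1.0253327 = 1.9505864.
Hence ρ(B_{ω*}) = 1.9505864 − 1 = 0.9505864.
For 8 digits: m = 8·ln10 / (−ln 0.9505864) = 18.4207/0.0506762 = 363.498; round up → m = 364.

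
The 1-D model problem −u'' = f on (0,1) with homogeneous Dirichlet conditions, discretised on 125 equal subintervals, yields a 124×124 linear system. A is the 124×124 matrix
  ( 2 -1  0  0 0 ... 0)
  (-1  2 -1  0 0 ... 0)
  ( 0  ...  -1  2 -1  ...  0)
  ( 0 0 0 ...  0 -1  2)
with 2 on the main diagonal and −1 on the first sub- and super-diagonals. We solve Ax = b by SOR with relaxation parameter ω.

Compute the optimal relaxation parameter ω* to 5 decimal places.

[ρ_J] n=124: ρ(B_J) = cos(π/(n+1)) = cos(π/125) = 0.99968.
1 − cos²(π/125) = sin²(π/125) ⇒ √(1−ρ_J²) = sin(π/125) = 0.025130.
Then 2/(1+√(1−ρ_J²)) = 2/(1+0.025130); ω* = 2/1.025130 = 1.95097.
At ω = 1.95097 every |λ(B_ω)| = ω−1, so ρ_SOR = 0.95097.

ω* = 1.95097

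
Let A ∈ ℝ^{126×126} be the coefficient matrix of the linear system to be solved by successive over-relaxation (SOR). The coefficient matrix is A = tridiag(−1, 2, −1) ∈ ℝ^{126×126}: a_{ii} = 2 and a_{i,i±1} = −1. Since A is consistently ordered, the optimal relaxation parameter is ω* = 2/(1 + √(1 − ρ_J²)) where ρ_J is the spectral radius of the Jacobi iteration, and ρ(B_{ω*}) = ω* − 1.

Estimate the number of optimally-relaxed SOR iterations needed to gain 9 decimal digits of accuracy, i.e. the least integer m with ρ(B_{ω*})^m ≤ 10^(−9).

m = 419

spectrum of D⁻¹(L+U) = {cos(kπ/127) : 1≤k≤126}; ρ_J = cos(π/127) = 0.9996941.
√(1 − cos²(π/127)) = sin(π/127) ≈ 0.0247344.
ω* = 2/(1 + 0.0247344) = 2/1.0247344 = 1.9517252.
ρ_SOR = ω* − 1 ≈ 0.9517252.
9·ln10 = 20.7233; −ln(0.9517252) = 0.0494789; m = ⌈20.7233/0.0494789⌉ = ⌈418.831⌉ = 419.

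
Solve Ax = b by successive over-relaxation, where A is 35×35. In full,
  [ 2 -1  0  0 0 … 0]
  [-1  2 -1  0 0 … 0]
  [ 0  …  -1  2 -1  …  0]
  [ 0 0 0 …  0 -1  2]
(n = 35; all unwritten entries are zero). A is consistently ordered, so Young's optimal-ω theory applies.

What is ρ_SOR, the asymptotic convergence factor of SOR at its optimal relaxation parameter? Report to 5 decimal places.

½·tridiag(1,0,1) at n=35: λ_k = cos(kπ/36); max |λ| at k=1 ⇒ ρ_J = cos(π/36) ≈ 0.99619.
1 − cos²(π/36) = sin²(π/36) ⇒ √(1−ρ_J²) = sin(π/36) = 0.087156.
ω* = 2/(1 + 0.087156) = 2/1.087156 = 1.83966.
[ρ_SOR] ω* − 1 = 0.83966.

ρ_SOR = 0.83966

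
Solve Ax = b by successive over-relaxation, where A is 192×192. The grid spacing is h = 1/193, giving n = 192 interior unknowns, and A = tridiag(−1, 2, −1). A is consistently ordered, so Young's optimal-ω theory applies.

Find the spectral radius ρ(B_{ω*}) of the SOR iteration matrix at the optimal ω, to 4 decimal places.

ρ_SOR = 0.9680

n=192: λ(B_J) = 1 − λ(A)/2 = cos(kπ/193); k=1 gives ρ_J = 0.9999.
√(1−ρ_J²) simplifies to sin(π/193) = 0.01628.
ω* = 2/(1+0.01628) = 1.9680
ρ_SOR = ω* − 1 ≈ 0.9680.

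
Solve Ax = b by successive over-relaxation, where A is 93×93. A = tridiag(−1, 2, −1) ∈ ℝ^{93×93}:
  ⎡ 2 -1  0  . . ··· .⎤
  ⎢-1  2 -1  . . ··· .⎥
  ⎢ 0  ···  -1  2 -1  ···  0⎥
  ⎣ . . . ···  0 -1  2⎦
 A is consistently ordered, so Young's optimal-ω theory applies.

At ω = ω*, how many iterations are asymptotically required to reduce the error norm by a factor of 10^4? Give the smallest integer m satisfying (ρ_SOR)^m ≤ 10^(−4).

m = 138

ρ_J = max_k |cos(kπ/94)| = cos(π/94) = 0.9994416
root = sin(π/94) = 0.0334150  (since 1−cos² = sin²).
ω* = 2/(1+0.0334150) = 1.9353309
and ρ(B_{ω*}) = 1.9353309 − 1 = 0.9353309.
m ≥ 4·ln10 / (−ln 0.9353309) = 137.766; smallest integer m = 138.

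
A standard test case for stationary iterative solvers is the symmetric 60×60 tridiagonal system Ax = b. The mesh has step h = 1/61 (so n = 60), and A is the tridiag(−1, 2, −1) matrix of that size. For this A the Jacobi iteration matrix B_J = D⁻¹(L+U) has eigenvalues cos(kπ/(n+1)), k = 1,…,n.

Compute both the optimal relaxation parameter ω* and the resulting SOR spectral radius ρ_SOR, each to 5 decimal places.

ω* = 1.90208, ρ_SOR = 0.90208

[ρ_J] n=60: ρ(B_J) = cos(π/(n+1)) = cos(π/61) = 0.99867.
1 − cos²(π/61) = sin²(π/61) ⇒ √(1−ρ_J²) = sin(π/61) = 0.051479.
Young: ω* = 2/(1+√(1−ρ_J²)) = 2/(1+0.051479) = 2/1.051479 = 1.90208.
ρ(B_{ω*}) = ω*−1 = 0.90208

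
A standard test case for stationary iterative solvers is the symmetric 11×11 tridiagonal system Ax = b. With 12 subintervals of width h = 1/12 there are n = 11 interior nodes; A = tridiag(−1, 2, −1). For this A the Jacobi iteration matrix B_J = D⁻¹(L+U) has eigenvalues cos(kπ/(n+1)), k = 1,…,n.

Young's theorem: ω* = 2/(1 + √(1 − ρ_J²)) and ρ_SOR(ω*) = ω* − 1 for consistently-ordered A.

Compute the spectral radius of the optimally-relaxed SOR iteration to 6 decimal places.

ρ_SOR = 0.588791

With n=11, ρ(Jacobi) = cos(π/12) = 0.965926.
√(1−ρ_J²) simplifies to sin(π/12) = 0.2588190.
[ω*] 2 ÷ (1 + 0.2588190) = 2 ÷ 1.2588190 = 1.588791.
ρ(B_{ω*}) = ω*−1 = 0.588791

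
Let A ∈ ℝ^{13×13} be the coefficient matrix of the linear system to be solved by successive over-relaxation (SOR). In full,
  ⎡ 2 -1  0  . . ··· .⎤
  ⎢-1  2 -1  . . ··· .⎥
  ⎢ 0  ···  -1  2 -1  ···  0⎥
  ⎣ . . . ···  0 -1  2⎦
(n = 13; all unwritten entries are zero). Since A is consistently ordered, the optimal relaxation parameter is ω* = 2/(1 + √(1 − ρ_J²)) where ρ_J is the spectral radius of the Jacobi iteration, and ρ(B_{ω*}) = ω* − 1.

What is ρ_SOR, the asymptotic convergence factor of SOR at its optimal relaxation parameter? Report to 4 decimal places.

ρ_SOR = 0.6360

B_J for the 13×13 system has eigenvalues cos(kπ/14); ρ_J = cos(π/14) = 0.9749.
1 − cos²(π/14) = sin²(π/14) ⇒ √(1−ρ_J²) = sin(π/14) = 0.22252.
Then 2/(1+√(1−ρ_J²)) = 2/(1+0.22252); ω* = 2/1.22252 = 1.6360.
ρ_SOR = ω* − 1 ≈ 0.6360.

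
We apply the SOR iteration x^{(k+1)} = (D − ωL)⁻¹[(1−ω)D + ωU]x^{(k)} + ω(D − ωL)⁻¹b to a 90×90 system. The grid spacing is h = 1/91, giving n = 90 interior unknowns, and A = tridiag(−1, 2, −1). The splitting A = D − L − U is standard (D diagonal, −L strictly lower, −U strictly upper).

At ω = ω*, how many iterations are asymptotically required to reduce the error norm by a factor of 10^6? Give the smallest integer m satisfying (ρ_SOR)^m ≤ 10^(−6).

m = 201

ρ_J = max_k |cos(kπ/91)| = cos(π/91) = 0.9994041
√(1−ρ_J²) simplifies to sin(π/91) = 0.0345161.
[ω*] 2 ÷ (1 + 0.0345161) = 2 ÷ 1.0345161 = 1.9332710.
ρ(B_{ω*}) = ω*−1 = 0.9332710
ρ_SOR^m ≤ 10^(−6) ⇔ m ≥ 6·ln10/(−ln 0.9332710) = 13.8155/0.0690597 = 200.052; m = ⌈200.052⌉ = 201.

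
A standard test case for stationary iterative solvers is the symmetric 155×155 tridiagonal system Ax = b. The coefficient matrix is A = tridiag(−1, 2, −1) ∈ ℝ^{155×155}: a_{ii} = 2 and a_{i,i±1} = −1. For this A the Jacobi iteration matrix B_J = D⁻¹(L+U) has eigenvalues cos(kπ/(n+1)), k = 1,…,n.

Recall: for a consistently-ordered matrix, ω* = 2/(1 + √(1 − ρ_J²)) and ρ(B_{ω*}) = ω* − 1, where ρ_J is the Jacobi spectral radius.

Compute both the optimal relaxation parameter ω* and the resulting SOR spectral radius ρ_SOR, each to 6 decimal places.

[ρ_J] n=155: ρ(B_J) = cos(π/(n+1)) = cos(π/156) = 0.999797.
root = sin(π/156) = 0.0201371  (since 1−cos² = sin²).
Young: ω* = 2/(1+√(1−ρ_J²)) = 2/(1+0.0201371) = 2/1.0201371 = 1.960521.
ρ_SOR = ω* − 1 ≈ 0.960521.

ω* = 1.960521, ρ_SOR = 0.960521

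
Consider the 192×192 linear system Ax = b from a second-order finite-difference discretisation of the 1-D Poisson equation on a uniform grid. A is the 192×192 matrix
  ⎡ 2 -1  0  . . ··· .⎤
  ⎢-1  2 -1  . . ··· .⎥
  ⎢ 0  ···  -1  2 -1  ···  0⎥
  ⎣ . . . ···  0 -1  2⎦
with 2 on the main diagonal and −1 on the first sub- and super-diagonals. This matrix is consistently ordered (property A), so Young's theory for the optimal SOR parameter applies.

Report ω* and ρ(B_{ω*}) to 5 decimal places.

½·tridiag(1,0,1) at n=192: λ_k = cos(kπ/193); max |λ| at k=1 ⇒ ρ_J = cos(π/193) ≈ 0.99987.
√(1−ρ_J²) simplifies to sin(π/193) = 0.016277.
[ω*] 2 ÷ (1 + 0.016277) = 2 ÷ 1.016277 = 1.96797.
[ρ_SOR] ω* − 1 = 0.96797.

ω* = 1.96797, ρ_SOR = 0.96797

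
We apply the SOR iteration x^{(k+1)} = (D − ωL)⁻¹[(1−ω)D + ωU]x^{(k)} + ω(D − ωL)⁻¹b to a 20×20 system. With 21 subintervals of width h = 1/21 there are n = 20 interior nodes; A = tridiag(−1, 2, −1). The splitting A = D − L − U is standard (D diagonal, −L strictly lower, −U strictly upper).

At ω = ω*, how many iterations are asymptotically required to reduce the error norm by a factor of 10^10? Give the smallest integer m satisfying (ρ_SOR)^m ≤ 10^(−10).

m = 77

n=20: λ(B_J) = 1 − λ(A)/2 = cos(kπ/21); k=1 gives ρ_J = 0.9888308.
√(1−ρ_J²) simplifies to sin(π/21) = 0.1490423.
Young: ω* = 2/(1+√(1−ρ_J²)) = 2/(1+0.1490423) = 2/1.1490423 = 1.7405800.
ρ_SOR = ω* − 1 = 1.7405800 − 1 = 0.7405800.
Need (0.7405800)^m ≤ 10^(−10): m ≥ 10·ln10/|ln 0.7405800| = 23.0259/0.300322 = 76.671 ⇒ m = 77.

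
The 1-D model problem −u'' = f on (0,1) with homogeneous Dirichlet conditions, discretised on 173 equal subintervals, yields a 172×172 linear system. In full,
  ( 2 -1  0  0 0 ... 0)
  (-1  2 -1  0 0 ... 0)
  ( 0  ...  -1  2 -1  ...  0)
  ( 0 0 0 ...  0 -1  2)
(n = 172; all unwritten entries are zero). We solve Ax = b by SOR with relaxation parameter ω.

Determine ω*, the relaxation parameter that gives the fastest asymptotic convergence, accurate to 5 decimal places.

ρ_J = max_k |cos(kπ/173)| = cos(π/173) = 0.99984
√(1−ρ_J²) simplifies to sin(π/173) = 0.018158.
Young: ω* = 2/(1+√(1−ρ_J²)) = 2/(1+0.018158) = 2/1.018158 = 1.96433.
and ρ(B_{ω*}) = 1.96433 − 1 = 0.96433.

ω* = 1.96433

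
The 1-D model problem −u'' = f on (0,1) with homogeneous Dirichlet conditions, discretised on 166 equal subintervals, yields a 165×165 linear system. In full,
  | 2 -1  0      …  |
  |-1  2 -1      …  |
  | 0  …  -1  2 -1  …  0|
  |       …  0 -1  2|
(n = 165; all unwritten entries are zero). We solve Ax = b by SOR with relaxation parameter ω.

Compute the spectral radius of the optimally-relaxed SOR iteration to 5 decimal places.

B_J for the 165×165 system has eigenvalues cos(kπ/166); ρ_J = cos(π/166) = 0.99982.
1 − cos²(π/166) = sin²(π/166) ⇒ √(1−ρ_J²) = sin(π/166) = 0.018924.
Then 2/(1+√(1−ρ_J²)) = 2/(1+0.018924); ω* = 2/1.018924 = 1.96285.
and ρ(B_{ω*}) = 1.96285 − 1 = 0.96285.

ρ_SOR = 0.96285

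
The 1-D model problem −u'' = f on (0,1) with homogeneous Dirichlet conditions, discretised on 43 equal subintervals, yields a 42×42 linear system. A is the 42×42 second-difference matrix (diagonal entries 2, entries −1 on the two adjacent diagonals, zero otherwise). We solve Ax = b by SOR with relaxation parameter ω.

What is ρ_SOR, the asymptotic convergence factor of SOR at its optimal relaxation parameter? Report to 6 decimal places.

ρ_SOR = 0.863941

½·tridiag(1,0,1) at n=42: λ_k = cos(kπ/43); max |λ| at k=1 ⇒ ρ_J = cos(π/43) ≈ 0.997332.
√(1 − cos²(π/43)) = sin(π/43) ≈ 0.0729953.
ω* = 2/(1 + 0.0729953) = 2/1.0729953 = 1.863941.
ρ_SOR = ω* − 1 = 1.863941 − 1 = 0.863941.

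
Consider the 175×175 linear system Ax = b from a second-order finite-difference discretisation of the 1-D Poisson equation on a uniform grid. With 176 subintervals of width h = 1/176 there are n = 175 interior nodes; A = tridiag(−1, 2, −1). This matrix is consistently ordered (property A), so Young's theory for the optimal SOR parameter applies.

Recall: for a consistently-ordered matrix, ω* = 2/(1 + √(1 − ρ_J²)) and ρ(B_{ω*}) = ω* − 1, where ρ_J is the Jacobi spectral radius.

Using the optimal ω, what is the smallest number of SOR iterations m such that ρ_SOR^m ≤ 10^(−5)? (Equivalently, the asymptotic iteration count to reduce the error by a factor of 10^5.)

m = 323

[ρ_J] n=175: ρ(B_J) = cos(π/(n+1)) = cos(π/176) = 0.9998407.
√(1 − cos²(π/176)) = sin(π/176) ≈ 0.0178490.
Then 2/(1+√(1−ρ_J²)) = 2/(1+0.0178490); ω* = 2/1.0178490 = 1.9649280.
ρ_SOR = ω* − 1 ≈ 0.9649280.
Need (0.9649280)^m ≤ 10^(−5): m ≥ 5·ln10/|ln 0.9649280| = 11.5129/0.0357018 = 322.474 ⇒ m = 323.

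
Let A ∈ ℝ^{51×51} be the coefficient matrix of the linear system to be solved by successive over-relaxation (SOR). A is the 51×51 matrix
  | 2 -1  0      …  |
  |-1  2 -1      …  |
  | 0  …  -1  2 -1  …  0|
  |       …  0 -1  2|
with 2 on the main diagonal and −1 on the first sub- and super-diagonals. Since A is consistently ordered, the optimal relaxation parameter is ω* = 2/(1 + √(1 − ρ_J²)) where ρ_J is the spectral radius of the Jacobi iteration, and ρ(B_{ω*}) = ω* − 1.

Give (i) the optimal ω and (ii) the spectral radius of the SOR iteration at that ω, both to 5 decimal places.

ω* = 1.88612, ρ_SOR = 0.88612

n=51: λ(B_J) = 1 − λ(A)/2 = cos(kπ/52); k=1 gives ρ_J = 0.99818.
√(1−ρ_J²) = |sin(π/52)| = 0.060378
ω* = 2/(1+0.060378) = 1.88612
At ω = 1.88612 every |λ(B_ω)| = ω−1, so ρ_SOR = 0.88612.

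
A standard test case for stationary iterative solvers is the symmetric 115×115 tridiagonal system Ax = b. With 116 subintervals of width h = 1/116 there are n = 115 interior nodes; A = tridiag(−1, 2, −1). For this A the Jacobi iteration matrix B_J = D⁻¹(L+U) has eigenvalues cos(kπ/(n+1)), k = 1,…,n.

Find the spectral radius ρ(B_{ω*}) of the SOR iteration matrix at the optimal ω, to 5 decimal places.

n=115: λ(B_J) = 1 − λ(A)/2 = cos(kπ/116); k=1 gives ρ_J = 0.99963.
root = sin(π/116) = 0.027079  (since 1−cos² = sin²).
ω* = 2/(1+0.027079) = 1.94727
and ρ(B_{ω*}) = 1.94727 − 1 = 0.94727.

ρ_SOR = 0.94727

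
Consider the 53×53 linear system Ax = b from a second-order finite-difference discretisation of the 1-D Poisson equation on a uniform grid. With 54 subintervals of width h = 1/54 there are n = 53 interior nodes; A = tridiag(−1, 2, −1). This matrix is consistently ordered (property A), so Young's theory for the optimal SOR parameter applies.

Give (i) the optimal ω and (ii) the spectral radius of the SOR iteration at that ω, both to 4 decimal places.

ω* = 1.8901, ρ_SOR = 0.8901

ρ_J = max_k |cos(kπ/54)| = cos(π/54) = 0.9983
root = sin(π/54) = 0.05814  (since 1−cos² = sin²).
ω* = 2/(1 + 0.05814) = 2/1.05814 = 1.8901.
ρ(B_{ω*}) = ω*−1 = 0.8901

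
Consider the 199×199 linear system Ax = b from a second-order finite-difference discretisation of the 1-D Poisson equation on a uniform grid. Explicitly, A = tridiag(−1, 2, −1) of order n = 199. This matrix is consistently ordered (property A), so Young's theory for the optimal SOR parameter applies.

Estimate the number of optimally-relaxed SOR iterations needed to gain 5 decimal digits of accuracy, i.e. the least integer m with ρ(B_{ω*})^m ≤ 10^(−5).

[ρ_J] n=199: ρ(B_J) = cos(π/(n+1)) = cos(π/200) = 0.9998766.
1 − cos²(π/200) = sin²(π/200) ⇒ √(1−ρ_J²) = sin(π/200) = 0.0157073.
ω* = 2 / (1 + 0.0157073) = 2 / 1.0157073 ≈ 1.9690712.
ρ(B_{ω*}) = ω*−1 = 0.9690712
Need (0.9690712)^m ≤ 10^(−5): m ≥ 5·ln10/|ln 0.9690712| = 11.5129/0.0314172 = 366.452 ⇒ m = 367.

m = 367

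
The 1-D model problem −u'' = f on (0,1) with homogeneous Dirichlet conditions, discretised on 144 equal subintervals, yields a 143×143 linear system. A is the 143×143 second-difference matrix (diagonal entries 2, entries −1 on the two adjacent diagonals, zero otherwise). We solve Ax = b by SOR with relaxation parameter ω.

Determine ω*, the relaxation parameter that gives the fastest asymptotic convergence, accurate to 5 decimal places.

B_J for the 143×143 system has eigenvalues cos(kπ/144); ρ_J = cos(π/144) = 0.99976.
√(1−ρ_J²) = |sin(π/144)| = 0.021815
ω* = 2/(1+0.021815) = 1.95730
and ρ(B_{ω*}) = 1.95730 − 1 = 0.95730.

ω* = 1.95730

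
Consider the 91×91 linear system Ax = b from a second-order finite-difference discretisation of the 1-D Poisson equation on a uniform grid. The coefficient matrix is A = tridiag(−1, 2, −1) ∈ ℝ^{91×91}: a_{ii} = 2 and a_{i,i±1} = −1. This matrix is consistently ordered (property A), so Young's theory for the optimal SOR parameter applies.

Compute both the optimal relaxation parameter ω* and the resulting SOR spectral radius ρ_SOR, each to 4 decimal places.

ω* = 1.9340, ρ_SOR = 0.9340

With n=91, ρ(Jacobi) = cos(π/92) = 0.9994.
root = sin(π/92) = 0.03414  (since 1−cos² = sin²).
Young: ω* = 2/(1+√(1−ρ_J²)) = 2/(1+0.03414) = 2/1.03414 = 1.9340.
ρ_SOR = ω* − 1 = 1.9340 − 1 = 0.9340.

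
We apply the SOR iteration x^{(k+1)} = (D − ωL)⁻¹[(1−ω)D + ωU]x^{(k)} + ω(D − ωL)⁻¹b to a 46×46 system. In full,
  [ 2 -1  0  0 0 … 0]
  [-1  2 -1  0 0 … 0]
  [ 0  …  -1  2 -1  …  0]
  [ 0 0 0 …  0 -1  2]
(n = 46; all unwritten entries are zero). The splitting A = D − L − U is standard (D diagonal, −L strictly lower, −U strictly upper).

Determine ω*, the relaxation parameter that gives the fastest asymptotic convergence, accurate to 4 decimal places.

ρ_J = max_k |cos(kπ/47)| = cos(π/47) = 0.9978
1 − cos²(π/47) = sin²(π/47) ⇒ √(1−ρ_J²) = sin(π/47) = 0.06679.
ω* = 2/(1+0.06679) = 1.8748
[ρ_SOR] ω* − 1 = 0.8748.

ω* = 1.8748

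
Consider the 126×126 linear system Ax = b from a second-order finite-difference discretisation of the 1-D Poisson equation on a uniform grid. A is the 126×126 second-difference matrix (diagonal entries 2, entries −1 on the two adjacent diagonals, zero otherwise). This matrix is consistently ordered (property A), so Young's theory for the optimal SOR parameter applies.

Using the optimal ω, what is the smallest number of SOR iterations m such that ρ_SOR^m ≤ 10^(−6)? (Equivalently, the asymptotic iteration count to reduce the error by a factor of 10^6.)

ρ_J = max_k |cos(kπ/127)| = cos(π/127) = 0.9996941
root = sin(π/127) = 0.0247344  (since 1−cos² = sin²).
[ω*] 2 ÷ (1 + 0.0247344) = 2 ÷ 1.0247344 = 1.9517252.
[ρ_SOR] ω* − 1 = 0.9517252.
6·ln10 = 13.8155; −ln(0.9517252) = 0.0494789; m = ⌈13.8155/0.0494789⌉ = ⌈279.220⌉ = 280.

m = 280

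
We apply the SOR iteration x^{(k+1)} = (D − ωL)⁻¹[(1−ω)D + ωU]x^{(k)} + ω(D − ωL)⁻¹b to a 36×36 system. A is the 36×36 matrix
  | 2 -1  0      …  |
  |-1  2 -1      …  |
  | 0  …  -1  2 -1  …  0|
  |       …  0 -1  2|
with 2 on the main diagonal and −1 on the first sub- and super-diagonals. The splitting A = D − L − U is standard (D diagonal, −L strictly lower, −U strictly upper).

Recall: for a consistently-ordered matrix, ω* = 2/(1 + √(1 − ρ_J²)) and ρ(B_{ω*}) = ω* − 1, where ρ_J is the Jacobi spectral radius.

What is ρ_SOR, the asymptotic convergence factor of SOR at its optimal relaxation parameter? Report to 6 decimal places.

½·tridiag(1,0,1) at n=36: λ_k = cos(kπ/37); max |λ| at k=1 ⇒ ρ_J = cos(π/37) ≈ 0.996397.
1 − cos²(π/37) = sin²(π/37) ⇒ √(1−ρ_J²) = sin(π/37) = 0.0848059.
Then 2/(1+√(1−ρ_J²)) = 2/(1+0.0848059); ω* = 2/1.0848059 = 1.843648.
ρ(B_{ω*}) = ω*−1 = 0.843648

ρ_SOR = 0.843648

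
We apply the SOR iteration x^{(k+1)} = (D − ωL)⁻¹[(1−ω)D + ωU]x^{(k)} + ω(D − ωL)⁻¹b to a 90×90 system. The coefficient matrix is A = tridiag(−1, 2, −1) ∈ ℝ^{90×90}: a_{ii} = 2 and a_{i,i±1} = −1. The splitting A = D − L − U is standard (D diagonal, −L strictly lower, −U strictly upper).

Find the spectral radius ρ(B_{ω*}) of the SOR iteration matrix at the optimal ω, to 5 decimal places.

ρ_SOR = 0.93327

n=90: λ(B_J) = 1 − λ(A)/2 = cos(kπ/91); k=1 gives ρ_J = 0.99940.
√(1 − cos²(π/91)) = sin(π/91) ≈ 0.034516.
So ω* = 2/1.034516 = 1.93327 (Young).
Hence ρ(B_{ω*}) = 1.93327 − 1 = 0.93327.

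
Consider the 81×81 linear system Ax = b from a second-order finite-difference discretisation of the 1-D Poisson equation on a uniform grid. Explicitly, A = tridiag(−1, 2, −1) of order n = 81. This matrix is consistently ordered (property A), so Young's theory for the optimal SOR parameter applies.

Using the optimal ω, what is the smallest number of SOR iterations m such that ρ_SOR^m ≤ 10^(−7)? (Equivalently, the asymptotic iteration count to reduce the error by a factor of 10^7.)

m = 211

With n=81, ρ(Jacobi) = cos(π/82) = 0.9992662.
1 − cos²(π/82) = sin²(π/82) ⇒ √(1−ρ_J²) = sin(π/82) = 0.0383027.
Then 2/(1+√(1−ρ_J²)) = 2/(1+0.0383027); ω* = 2/1.0383027 = 1.9262206.
ρ(B_{ω*}) = ω*−1 = 0.9262206
ρ_SOR^m ≤ 10^(−7) ⇔ m ≥ 7·ln10/(−ln 0.9262206) = 16.1181/0.0766428 = 210.302; m = ⌈210.302⌉ = 211.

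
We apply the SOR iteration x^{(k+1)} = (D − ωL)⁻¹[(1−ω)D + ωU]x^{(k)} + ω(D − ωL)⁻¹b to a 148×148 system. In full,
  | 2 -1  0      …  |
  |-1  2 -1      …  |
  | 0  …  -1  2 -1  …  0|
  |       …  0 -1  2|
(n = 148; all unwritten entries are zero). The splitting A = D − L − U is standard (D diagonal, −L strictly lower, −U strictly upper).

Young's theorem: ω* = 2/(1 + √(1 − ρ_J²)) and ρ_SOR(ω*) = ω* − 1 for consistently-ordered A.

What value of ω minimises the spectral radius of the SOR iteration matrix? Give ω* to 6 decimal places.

ω* = 1.958705

B_J for the 148×148 system has eigenvalues cos(kπ/149); ρ_J = cos(π/149) = 0.999778.
√(1−ρ_J²) simplifies to sin(π/149) = 0.0210830.
ω* = 2/(1+0.0210830) = 1.958705
[ρ_SOR] ω* − 1 = 0.958705.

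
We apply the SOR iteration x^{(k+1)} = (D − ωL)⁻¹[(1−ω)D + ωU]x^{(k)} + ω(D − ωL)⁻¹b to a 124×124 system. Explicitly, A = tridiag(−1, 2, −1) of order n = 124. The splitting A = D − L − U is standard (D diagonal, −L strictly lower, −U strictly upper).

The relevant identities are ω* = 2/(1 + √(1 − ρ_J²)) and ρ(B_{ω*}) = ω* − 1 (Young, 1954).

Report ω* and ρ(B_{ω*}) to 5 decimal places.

[ρ_J] n=124: ρ(B_J) = cos(π/(n+1)) = cos(π/125) = 0.99968.
root = sin(π/125) = 0.025130  (since 1−cos² = sin²).
ω* = 2/(1 + 0.025130) = 2/1.025130 = 1.95097.
ρ_SOR = ω* − 1 ≈ 0.95097.

ω* = 1.95097, ρ_SOR = 0.95097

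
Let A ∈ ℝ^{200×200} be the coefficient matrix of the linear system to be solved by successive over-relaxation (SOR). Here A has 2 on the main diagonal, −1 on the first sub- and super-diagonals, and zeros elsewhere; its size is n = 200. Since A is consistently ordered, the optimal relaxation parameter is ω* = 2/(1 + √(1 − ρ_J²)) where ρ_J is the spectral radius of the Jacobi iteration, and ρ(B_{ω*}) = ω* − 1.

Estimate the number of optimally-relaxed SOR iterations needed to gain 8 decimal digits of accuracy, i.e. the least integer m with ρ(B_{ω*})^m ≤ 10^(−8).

spectrum of D⁻¹(L+U) = {cos(kπ/201) : 1≤k≤200}; ρ_J = cos(π/201) = 0.9998779.
√(1−ρ_J²) = |sin(π/201)| = 0.0156292
[ω*] 2 ÷ (1 + 0.0156292) = 2 ÷ 1.0156292 = 1.9692226.
ρ_SOR = ω* − 1 ≈ 0.9692226.
8·ln10 = 18.4207; −ln(0.9692226) = 0.031261; m = ⌈18.4207/0.031261⌉ = ⌈589.255⌉ = 590.

m = 590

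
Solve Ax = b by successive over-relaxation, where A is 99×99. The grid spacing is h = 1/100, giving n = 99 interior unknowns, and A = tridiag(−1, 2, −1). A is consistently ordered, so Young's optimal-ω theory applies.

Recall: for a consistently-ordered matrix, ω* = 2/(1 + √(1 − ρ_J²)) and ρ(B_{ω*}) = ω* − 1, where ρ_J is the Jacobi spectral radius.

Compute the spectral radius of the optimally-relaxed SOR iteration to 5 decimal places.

ρ_J = max_k |cos(kπ/100)| = cos(π/100) = 0.99951
1 − cos²(π/100) = sin²(π/100) ⇒ √(1−ρ_J²) = sin(π/100) = 0.031411.
ω* = 2/(1 + 0.031411) = 2/1.031411 = 1.93909.
ρ_SOR = ω* − 1 = 1.93909 − 1 = 0.93909.

ρ_SOR = 0.93909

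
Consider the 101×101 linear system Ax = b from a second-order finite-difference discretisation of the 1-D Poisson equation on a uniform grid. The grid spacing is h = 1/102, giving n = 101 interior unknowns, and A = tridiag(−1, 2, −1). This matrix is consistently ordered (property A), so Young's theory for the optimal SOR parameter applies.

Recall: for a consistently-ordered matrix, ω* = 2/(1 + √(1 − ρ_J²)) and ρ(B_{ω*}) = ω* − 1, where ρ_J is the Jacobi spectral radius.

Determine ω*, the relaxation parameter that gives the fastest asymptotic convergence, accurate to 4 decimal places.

½·tridiag(1,0,1) at n=101: λ_k = cos(kπ/102); max |λ| at k=1 ⇒ ρ_J = cos(π/102) ≈ 0.9995.
1 − cos²(π/102) = sin²(π/102) ⇒ √(1−ρ_J²) = sin(π/102) = 0.03080.
ω* = 2/(1+0.03080) = 1.9402
ρ_SOR = ω* − 1 = 1.9402 − 1 = 0.9402.

ω* = 1.9402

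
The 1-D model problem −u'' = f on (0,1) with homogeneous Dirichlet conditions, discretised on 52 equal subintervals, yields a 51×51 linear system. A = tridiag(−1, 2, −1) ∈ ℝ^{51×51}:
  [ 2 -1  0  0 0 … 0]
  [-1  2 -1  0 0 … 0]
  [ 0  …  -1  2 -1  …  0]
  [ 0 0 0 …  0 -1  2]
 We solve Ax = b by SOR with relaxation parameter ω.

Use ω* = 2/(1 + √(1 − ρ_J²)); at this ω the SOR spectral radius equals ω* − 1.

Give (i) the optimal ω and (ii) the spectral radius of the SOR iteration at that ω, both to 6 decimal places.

n=51: λ(B_J) = 1 − λ(A)/2 = cos(kπ/52); k=1 gives ρ_J = 0.998176.
root = sin(π/52) = 0.0603785  (since 1−cos² = sin²).
ω* = 2 / (1 + 0.0603785) = 2 / 1.0603785 ≈ 1.886119.
Hence ρ(B_{ω*}) = 1.886119 − 1 = 0.886119.

ω* = 1.886119, ρ_SOR = 0.886119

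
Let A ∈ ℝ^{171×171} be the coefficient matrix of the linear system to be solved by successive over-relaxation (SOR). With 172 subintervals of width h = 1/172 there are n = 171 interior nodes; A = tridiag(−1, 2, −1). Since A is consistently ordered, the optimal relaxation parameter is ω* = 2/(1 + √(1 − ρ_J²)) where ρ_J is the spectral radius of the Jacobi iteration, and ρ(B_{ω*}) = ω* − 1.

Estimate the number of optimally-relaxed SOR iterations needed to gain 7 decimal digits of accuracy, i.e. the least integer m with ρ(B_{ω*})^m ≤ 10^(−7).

m = 442

With n=171, ρ(Jacobi) = cos(π/172) = 0.9998332.
√(1−ρ_J²) simplifies to sin(π/172) = 0.0182641.
[ω*] 2 ÷ (1 + 0.0182641) = 2 ÷ 1.0182641 = 1.9641270.
and ρ(B_{ω*}) = 1.9641270 − 1 = 0.9641270.
m ≥ 7·ln10 / (−ln 0.9641270) = 441.201; smallest integer m = 442.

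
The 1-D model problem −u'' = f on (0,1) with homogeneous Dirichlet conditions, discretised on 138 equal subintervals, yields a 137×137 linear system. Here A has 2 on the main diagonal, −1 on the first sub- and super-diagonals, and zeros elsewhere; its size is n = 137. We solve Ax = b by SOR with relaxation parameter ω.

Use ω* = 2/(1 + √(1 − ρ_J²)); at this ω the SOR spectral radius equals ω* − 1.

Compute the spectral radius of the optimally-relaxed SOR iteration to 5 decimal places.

ρ_SOR = 0.95549

ρ_J = max_k |cos(kπ/138)| = cos(π/138) = 0.99974
√(1−ρ_J²) = |sin(π/138)| = 0.022763
Then 2/(1+√(1−ρ_J²)) = 2/(1+0.022763); ω* = 2/1.022763 = 1.95549.
ρ(B_{ω*}) = ω*−1 = 0.95549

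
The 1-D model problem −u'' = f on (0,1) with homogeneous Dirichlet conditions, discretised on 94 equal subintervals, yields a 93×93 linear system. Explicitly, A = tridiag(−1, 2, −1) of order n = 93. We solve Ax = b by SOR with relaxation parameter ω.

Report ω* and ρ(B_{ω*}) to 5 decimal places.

With n=93, ρ(Jacobi) = cos(π/94) = 0.99944.
root = sin(π/94) = 0.033415  (since 1−cos² = sin²).
So ω* = 2/1.033415 = 1.93533 (Young).
ρ_SOR = ω* − 1 = 1.93533 − 1 = 0.93533.

ω* = 1.93533, ρ_SOR = 0.93533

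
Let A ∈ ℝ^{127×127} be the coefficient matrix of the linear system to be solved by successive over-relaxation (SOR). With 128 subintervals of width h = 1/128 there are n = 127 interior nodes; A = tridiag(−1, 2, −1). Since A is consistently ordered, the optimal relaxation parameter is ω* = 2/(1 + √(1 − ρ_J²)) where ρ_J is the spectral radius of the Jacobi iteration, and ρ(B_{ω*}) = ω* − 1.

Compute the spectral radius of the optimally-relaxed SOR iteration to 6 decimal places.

[ρ_J] n=127: ρ(B_J) = cos(π/(n+1)) = cos(π/128) = 0.999699.
√(1 − cos²(π/128)) = sin(π/128) ≈ 0.0245412.
ω* = 2/(1+0.0245412) = 1.952093
ρ_SOR = ω* − 1 = 1.952093 − 1 = 0.952093.

ρ_SOR = 0.952093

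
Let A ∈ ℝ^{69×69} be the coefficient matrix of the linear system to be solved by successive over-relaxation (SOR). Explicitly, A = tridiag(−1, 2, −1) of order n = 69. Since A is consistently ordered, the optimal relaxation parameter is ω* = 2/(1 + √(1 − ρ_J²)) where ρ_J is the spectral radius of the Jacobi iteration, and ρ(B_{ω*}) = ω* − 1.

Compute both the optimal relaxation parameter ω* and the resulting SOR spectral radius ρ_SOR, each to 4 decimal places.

spectrum of D⁻¹(L+U) = {cos(kπ/70) : 1≤k≤69}; ρ_J = cos(π/70) = 0.9990.
1 − cos²(π/70) = sin²(π/70) ⇒ √(1−ρ_J²) = sin(π/70) = 0.04486.
ω* = 2 / (1 + 0.04486) = 2 / 1.04486 ≈ 1.9141.
ρ(B_{ω*}) = ω*−1 = 0.9141

ω* = 1.9141, ρ_SOR = 0.9141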